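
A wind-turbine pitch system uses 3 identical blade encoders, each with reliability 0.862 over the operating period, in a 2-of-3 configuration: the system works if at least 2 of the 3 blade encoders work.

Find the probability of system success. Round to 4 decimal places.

0.9481

R = Σ_{i=2}^{3} C(3,i) p^i (1−p)^{3−i} with p = 0.862
C(3,2)·0.862^2·0.138^1 = 0.307620
C(3,3)·0.862^3·0.138^0 = 0.640504
Sum = 0.9481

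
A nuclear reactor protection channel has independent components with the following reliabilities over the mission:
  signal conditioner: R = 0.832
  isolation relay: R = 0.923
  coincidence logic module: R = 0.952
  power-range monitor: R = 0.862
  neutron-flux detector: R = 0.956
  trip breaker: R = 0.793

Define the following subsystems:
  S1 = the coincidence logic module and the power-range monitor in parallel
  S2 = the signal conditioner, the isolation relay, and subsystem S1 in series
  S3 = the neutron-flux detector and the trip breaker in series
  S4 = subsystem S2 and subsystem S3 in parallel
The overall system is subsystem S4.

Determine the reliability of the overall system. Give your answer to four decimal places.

Parallel (coincidence logic module and power-range monitor): 1 − (1 − 0.952000)(1 − 0.862000) = 0.993376
Series (signal conditioner, isolation relay, and [0.993376]): 0.832000 × 0.923000 × 0.993376 = 0.762849
Series (neutron-flux detector and trip breaker): 0.956000 × 0.793000 = 0.758108
Parallel ([0.762849] and [0.758108]): 1 − (1 − 0.762849)(1 − 0.758108) = 0.9426

0.9426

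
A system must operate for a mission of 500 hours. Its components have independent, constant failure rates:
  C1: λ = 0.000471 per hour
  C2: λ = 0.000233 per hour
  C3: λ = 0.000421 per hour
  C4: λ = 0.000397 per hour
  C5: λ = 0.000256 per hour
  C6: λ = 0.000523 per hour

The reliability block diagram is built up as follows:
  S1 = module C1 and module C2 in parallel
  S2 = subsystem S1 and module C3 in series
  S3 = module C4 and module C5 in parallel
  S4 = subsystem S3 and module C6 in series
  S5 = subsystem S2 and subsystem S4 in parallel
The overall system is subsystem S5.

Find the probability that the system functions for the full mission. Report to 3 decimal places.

R(C1) = exp(−0.000471 × 500) = 0.79018
R(C2) = exp(−0.000233 × 500) = 0.89003
R(C3) = exp(−0.000421 × 500) = 0.81018
R(C4) = exp(−0.000397 × 500) = 0.81996
R(C5) = exp(−0.000256 × 500) = 0.87985
R(C6) = exp(−0.000523 × 500) = 0.76990
Parallel (C1 and C2): 1 − (1 − 0.79018)(1 − 0.89003) = 0.97693
Series ([0.97693] and C3): 0.97693 × 0.81018 = 0.79149
Parallel (C4 and C5): 1 − (1 − 0.81996)(1 − 0.87985) = 0.97837
Series ([0.97837] and C6): 0.97837 × 0.76990 = 0.75325
Parallel ([0.79149] and [0.75325]): 1 − (1 − 0.79149)(1 − 0.75325) = 0.949

0.949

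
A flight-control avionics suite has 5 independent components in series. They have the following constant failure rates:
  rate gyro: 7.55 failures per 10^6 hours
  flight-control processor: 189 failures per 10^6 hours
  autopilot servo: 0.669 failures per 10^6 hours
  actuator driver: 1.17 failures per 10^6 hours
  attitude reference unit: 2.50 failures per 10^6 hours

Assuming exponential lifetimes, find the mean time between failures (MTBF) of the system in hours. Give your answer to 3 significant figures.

4980

Series of exponential components: λ_sys = Σ λ_i
λ_sys = 0.00000755 + 0.000189 + 0.000000669 + 0.00000117 + 0.00000250 = 2.0089e-04 /h
MTBF = 1 / λ_sys = 4980 h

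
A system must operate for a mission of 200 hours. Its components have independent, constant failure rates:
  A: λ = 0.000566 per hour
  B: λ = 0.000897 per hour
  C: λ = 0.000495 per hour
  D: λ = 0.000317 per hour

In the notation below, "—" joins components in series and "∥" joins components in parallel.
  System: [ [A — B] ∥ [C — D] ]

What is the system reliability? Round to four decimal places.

0.9620

R(A) = exp(−0.000566 × 200) = 0.892972
R(B) = exp(−0.000897 × 200) = 0.835772
R(C) = exp(−0.000495 × 200) = 0.905743
R(D) = exp(−0.000317 × 200) = 0.938568
Series (A and B): 0.892972 × 0.835772 = 0.746321
Series (C and D): 0.905743 × 0.938568 = 0.850101
Parallel ([0.746321] and [0.850101]): 1 − (1 − 0.746321)(1 − 0.850101) = 0.9620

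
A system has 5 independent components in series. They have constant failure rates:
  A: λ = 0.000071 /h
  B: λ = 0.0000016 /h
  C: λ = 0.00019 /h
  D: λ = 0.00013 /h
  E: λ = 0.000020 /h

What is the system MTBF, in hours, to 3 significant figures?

Series of exponential components: λ_sys = Σ λ_i
λ_sys = 0.000071 + 0.0000016 + 0.00019 + 0.00013 + 0.000020 = 4.1260e-04 /h
MTBF = 1 / λ_sys = 2420 h

2420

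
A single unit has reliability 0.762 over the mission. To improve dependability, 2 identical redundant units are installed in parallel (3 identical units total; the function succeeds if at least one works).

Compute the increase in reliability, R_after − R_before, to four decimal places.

R_before = 0.762
R_after = 1 − (1 − 0.762)^3 = 0.9865
ΔR = 0.9865 − 0.762 = 0.2245

0.2245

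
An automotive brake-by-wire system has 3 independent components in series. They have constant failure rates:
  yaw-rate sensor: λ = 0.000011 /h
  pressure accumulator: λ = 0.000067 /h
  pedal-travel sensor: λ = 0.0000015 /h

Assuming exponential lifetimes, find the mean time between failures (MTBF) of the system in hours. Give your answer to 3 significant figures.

Series of exponential components: λ_sys = Σ λ_i
λ_sys = 0.000011 + 0.000067 + 0.0000015 = 7.9500e-05 /h
MTBF = 1 / λ_sys = 12600 h

12600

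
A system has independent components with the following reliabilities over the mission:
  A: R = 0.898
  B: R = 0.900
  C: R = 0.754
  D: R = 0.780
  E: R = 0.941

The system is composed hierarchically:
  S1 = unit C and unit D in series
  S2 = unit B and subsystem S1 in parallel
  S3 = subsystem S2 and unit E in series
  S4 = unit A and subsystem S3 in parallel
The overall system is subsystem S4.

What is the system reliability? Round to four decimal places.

0.9900

Series (C and D): 0.754000 × 0.780000 = 0.588120
Parallel (B and [0.588120]): 1 − (1 − 0.900000)(1 − 0.588120) = 0.958812
Series ([0.958812] and E): 0.958812 × 0.941000 = 0.902242
Parallel (A and [0.902242]): 1 − (1 − 0.898000)(1 − 0.902242) = 0.9900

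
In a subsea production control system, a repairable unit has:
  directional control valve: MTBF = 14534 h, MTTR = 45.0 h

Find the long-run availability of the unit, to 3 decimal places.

0.997

A(directional control valve) = MTBF/(MTBF+MTTR) = 14534/(14534+45.0) = 0.997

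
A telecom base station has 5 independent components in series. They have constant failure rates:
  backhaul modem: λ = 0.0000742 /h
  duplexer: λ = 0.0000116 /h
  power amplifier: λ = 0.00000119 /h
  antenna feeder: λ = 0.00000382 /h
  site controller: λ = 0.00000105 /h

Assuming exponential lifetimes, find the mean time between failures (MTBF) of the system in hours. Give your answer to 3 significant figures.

10900

Series of exponential components: λ_sys = Σ λ_i
λ_sys = 0.0000742 + 0.0000116 + 0.00000119 + 0.00000382 + 0.00000105 = 9.1860e-05 /h
MTBF = 1 / λ_sys = 10900 h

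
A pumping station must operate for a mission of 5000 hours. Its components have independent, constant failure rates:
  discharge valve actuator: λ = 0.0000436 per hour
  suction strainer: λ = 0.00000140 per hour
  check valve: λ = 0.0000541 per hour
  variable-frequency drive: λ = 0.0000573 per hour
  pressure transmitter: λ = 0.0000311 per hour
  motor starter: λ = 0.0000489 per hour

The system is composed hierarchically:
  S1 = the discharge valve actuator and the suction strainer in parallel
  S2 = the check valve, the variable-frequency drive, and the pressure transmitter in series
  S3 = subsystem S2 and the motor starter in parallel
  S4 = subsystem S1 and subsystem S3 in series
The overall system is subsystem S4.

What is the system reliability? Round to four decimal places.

R(discharge valve actuator) = exp(−0.0000436 × 5000) = 0.804125
R(suction strainer) = exp(−0.00000140 × 5000) = 0.993024
R(check valve) = exp(−0.0000541 × 5000) = 0.762998
R(variable-frequency drive) = exp(−0.0000573 × 5000) = 0.750887
R(pressure transmitter) = exp(−0.0000311 × 5000) = 0.855987
R(motor starter) = exp(−0.0000489 × 5000) = 0.783096
Parallel (discharge valve actuator and suction strainer): 1 − (1 − 0.804125)(1 − 0.993024) = 0.998634
Series (check valve, variable-frequency drive, and pressure transmitter): 0.762998 × 0.750887 × 0.855987 = 0.490417
Parallel ([0.490417] and motor starter): 1 − (1 − 0.490417)(1 − 0.783096) = 0.889469
Series ([0.998634] and [0.889469]): 0.998634 × 0.889469 = 0.8883

0.8883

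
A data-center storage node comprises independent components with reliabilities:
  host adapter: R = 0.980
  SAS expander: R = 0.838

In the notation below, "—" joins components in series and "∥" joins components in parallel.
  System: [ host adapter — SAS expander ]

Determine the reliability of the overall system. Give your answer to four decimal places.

0.8212

Series (host adapter and SAS expander): 0.980000 × 0.838000 = 0.8212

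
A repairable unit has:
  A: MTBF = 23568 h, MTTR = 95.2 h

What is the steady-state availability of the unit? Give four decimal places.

A(A) = MTBF/(MTBF+MTTR) = 23568/(23568+95.2) = 0.9960

0.9960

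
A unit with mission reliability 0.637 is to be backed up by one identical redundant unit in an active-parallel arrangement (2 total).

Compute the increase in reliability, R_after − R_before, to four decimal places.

0.2312

R_before = 0.637
R_after = 1 − (1 − 0.637)^2 = 0.8682
ΔR = 0.8682 − 0.637 = 0.2312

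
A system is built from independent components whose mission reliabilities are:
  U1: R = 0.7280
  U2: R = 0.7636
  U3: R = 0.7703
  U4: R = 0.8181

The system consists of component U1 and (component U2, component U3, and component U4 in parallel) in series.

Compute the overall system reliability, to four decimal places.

0.7208

Parallel (U2, U3, and U4): 1 − (1 − 0.763600)(1 − 0.770300)(1 − 0.818100) = 0.990123
Series (U1 and [0.990123]): 0.728000 × 0.990123 = 0.7208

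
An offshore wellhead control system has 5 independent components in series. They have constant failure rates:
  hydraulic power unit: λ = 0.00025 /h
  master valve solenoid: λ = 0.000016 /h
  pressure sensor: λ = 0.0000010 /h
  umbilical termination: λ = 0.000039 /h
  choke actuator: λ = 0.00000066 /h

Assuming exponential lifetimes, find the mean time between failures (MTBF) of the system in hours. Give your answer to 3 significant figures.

3260

Series of exponential components: λ_sys = Σ λ_i
λ_sys = 0.00025 + 0.000016 + 0.0000010 + 0.000039 + 0.00000066 = 3.0666e-04 /h
MTBF = 1 / λ_sys = 3260 h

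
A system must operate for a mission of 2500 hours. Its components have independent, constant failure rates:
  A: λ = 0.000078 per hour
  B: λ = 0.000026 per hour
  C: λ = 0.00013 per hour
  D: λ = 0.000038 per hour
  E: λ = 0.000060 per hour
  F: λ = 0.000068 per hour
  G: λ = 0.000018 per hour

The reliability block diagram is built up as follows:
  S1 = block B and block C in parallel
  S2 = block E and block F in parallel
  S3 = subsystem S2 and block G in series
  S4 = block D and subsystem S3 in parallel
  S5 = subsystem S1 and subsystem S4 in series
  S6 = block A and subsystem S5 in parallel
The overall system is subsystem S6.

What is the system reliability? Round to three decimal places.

0.996

R(A) = exp(−0.000078 × 2500) = 0.82283
R(B) = exp(−0.000026 × 2500) = 0.93707
R(C) = exp(−0.00013 × 2500) = 0.72253
R(D) = exp(−0.000038 × 2500) = 0.90937
R(E) = exp(−0.000060 × 2500) = 0.86071
R(F) = exp(−0.000068 × 2500) = 0.84366
R(G) = exp(−0.000018 × 2500) = 0.95600
Parallel (B and C): 1 − (1 − 0.93707)(1 − 0.72253) = 0.98254
Parallel (E and F): 1 − (1 − 0.86071)(1 − 0.84366) = 0.97822
Series ([0.97822] and G): 0.97822 × 0.95600 = 0.93518
Parallel (D and [0.93518]): 1 − (1 − 0.90937)(1 − 0.93518) = 0.99413
Series ([0.98254] and [0.99413]): 0.98254 × 0.99413 = 0.97677
Parallel (A and [0.97677]): 1 − (1 − 0.82283)(1 − 0.97677) = 0.996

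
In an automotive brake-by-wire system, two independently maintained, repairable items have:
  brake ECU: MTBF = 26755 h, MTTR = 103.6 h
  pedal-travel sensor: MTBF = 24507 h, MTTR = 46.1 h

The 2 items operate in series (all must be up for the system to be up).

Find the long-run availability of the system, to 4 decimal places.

A(brake ECU) = MTBF/(MTBF+MTTR) = 26755/(26755+103.6) = 0.996143
A(pedal-travel sensor) = MTBF/(MTBF+MTTR) = 24507/(24507+46.1) = 0.998122
Series availability: 0.996143 × 0.998122 = 0.9943

0.9943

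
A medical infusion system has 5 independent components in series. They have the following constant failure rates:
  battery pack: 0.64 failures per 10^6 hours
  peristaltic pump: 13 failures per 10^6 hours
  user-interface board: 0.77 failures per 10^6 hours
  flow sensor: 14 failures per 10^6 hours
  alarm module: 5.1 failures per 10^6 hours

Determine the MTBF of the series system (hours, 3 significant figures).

29800

Series of exponential components: λ_sys = Σ λ_i
λ_sys = 0.00000064 + 0.000013 + 0.00000077 + 0.000014 + 0.0000051 = 3.3510e-05 /h
MTBF = 1 / λ_sys = 29800 h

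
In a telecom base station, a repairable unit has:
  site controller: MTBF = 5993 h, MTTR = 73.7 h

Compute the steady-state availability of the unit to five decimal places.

0.98785

A(site controller) = MTBF/(MTBF+MTTR) = 5993/(5993+73.7) = 0.98785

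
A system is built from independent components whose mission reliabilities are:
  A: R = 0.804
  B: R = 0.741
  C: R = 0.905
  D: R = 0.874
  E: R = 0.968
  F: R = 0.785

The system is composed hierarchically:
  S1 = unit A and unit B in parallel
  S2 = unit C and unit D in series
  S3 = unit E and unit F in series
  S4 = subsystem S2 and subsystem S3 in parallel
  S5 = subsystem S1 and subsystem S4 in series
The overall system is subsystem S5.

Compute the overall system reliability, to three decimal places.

Parallel (A and B): 1 − (1 − 0.80400)(1 − 0.74100) = 0.94924
Series (C and D): 0.90500 × 0.87400 = 0.79097
Series (E and F): 0.96800 × 0.78500 = 0.75988
Parallel ([0.79097] and [0.75988]): 1 − (1 − 0.79097)(1 − 0.75988) = 0.94981
Series ([0.94924] and [0.94981]): 0.94924 × 0.94981 = 0.902

0.902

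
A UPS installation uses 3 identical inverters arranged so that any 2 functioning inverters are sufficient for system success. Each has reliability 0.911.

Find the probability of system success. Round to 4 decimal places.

R = Σ_{i=2}^{3} C(3,i) p^i (1−p)^{3−i} with p = 0.911
C(3,2)·0.911^2·0.089^1 = 0.221589
C(3,3)·0.911^3·0.089^0 = 0.756058
Sum = 0.9776

0.9776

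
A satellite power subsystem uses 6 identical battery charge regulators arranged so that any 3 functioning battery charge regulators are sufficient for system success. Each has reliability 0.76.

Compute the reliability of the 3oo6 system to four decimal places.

0.9674

R = Σ_{i=3}^{6} C(6,i) p^i (1−p)^{6−i} with p = 0.76
C(6,3)·0.76^3·0.24^3 = 0.121368
C(6,4)·0.76^4·0.24^2 = 0.288249
C(6,5)·0.76^5·0.24^1 = 0.365116
C(6,6)·0.76^6·0.24^0 = 0.192700
Sum = 0.9674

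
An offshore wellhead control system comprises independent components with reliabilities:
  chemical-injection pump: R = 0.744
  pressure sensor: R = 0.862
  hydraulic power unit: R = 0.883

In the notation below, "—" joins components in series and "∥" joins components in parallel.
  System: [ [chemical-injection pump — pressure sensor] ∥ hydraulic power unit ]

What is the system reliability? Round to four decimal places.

Series (chemical-injection pump and pressure sensor): 0.744000 × 0.862000 = 0.641328
Parallel ([0.641328] and hydraulic power unit): 1 − (1 − 0.641328)(1 − 0.883000) = 0.9580

0.9580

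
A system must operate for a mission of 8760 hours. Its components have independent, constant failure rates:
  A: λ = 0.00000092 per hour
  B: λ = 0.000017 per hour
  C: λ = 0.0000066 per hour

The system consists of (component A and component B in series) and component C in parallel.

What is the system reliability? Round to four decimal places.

R(A) = exp(−0.00000092 × 8760) = 0.991973
R(B) = exp(−0.000017 × 8760) = 0.861638
R(C) = exp(−0.0000066 × 8760) = 0.943824
Series (A and B): 0.991973 × 0.861638 = 0.854722
Parallel ([0.854722] and C): 1 − (1 − 0.854722)(1 − 0.943824) = 0.9918

0.9918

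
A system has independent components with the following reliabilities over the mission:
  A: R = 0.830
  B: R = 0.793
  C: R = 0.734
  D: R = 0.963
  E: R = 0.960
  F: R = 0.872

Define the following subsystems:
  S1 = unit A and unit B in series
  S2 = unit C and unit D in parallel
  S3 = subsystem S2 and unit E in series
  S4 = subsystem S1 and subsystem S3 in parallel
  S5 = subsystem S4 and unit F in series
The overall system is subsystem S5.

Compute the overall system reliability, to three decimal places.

Series (A and B): 0.83000 × 0.79300 = 0.65819
Parallel (C and D): 1 − (1 − 0.73400)(1 − 0.96300) = 0.99016
Series ([0.99016] and E): 0.99016 × 0.96000 = 0.95055
Parallel ([0.65819] and [0.95055]): 1 − (1 − 0.65819)(1 − 0.95055) = 0.98310
Series ([0.98310] and F): 0.98310 × 0.87200 = 0.857

0.857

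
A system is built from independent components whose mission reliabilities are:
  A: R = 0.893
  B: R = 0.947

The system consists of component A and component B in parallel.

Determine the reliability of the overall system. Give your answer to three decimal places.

Parallel (A and B): 1 − (1 − 0.89300)(1 − 0.94700) = 0.994

0.994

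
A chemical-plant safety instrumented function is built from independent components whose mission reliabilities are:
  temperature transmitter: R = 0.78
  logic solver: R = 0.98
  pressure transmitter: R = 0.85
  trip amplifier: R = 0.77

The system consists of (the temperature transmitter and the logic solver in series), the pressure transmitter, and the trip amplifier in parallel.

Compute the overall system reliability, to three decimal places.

Series (temperature transmitter and logic solver): 0.78000 × 0.98000 = 0.76440
Parallel ([0.76440], pressure transmitter, and trip amplifier): 1 − (1 − 0.76440)(1 − 0.85000)(1 − 0.77000) = 0.992

0.992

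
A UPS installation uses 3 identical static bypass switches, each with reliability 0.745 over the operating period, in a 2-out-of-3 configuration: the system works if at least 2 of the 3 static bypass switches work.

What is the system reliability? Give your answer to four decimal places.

0.8381

R = Σ_{i=2}^{3} C(3,i) p^i (1−p)^{3−i} with p = 0.745
C(3,2)·0.745^2·0.255^1 = 0.424594
C(3,3)·0.745^3·0.255^0 = 0.413494
Sum = 0.8381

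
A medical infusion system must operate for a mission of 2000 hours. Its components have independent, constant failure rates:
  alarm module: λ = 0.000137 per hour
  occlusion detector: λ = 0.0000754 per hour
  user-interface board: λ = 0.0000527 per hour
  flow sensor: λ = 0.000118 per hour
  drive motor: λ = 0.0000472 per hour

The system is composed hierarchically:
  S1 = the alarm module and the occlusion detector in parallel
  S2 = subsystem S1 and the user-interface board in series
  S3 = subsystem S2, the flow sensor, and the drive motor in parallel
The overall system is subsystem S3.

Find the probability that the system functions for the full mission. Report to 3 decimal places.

R(alarm module) = exp(−0.000137 × 2000) = 0.76033
R(occlusion detector) = exp(−0.0000754 × 2000) = 0.86002
R(user-interface board) = exp(−0.0000527 × 2000) = 0.89996
R(flow sensor) = exp(−0.000118 × 2000) = 0.78978
R(drive motor) = exp(−0.0000472 × 2000) = 0.90992
Parallel (alarm module and occlusion detector): 1 − (1 − 0.76033)(1 − 0.86002) = 0.96645
Series ([0.96645] and user-interface board): 0.96645 × 0.89996 = 0.86977
Parallel ([0.86977], flow sensor, and drive motor): 1 − (1 − 0.86977)(1 − 0.78978)(1 − 0.90992) = 0.998

0.998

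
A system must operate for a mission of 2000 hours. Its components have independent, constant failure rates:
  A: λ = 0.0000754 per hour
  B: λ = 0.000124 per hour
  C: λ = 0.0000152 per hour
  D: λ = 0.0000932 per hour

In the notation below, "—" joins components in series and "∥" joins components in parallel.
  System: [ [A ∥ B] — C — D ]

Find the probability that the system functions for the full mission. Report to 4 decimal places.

0.7803

R(A) = exp(−0.0000754 × 2000) = 0.860020
R(B) = exp(−0.000124 × 2000) = 0.780360
R(C) = exp(−0.0000152 × 2000) = 0.970057
R(D) = exp(−0.0000932 × 2000) = 0.829942
Parallel (A and B): 1 − (1 − 0.860020)(1 − 0.780360) = 0.969255
Series ([0.969255], C, and D): 0.969255 × 0.970057 × 0.829942 = 0.7803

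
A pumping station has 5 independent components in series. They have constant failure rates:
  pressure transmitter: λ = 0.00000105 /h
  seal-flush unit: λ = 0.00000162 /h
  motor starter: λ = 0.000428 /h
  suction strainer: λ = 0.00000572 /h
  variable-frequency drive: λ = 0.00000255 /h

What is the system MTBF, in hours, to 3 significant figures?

2280

Series of exponential components: λ_sys = Σ λ_i
λ_sys = 0.00000105 + 0.00000162 + 0.000428 + 0.00000572 + 0.00000255 = 4.3894e-04 /h
MTBF = 1 / λ_sys = 2280 h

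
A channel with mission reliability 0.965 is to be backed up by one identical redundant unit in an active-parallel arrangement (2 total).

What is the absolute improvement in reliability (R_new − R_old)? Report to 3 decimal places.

0.034

R_before = 0.965
R_after = 1 − (1 − 0.965)^2 = 0.999
ΔR = 0.999 − 0.965 = 0.034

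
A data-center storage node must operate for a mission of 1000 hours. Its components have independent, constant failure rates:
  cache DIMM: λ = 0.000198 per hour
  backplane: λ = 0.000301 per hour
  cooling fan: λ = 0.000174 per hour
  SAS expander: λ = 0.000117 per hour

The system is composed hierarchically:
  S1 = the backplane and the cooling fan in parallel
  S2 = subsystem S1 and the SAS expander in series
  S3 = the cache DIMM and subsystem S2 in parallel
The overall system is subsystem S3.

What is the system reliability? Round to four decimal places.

R(cache DIMM) = exp(−0.000198 × 1000) = 0.820370
R(backplane) = exp(−0.000301 × 1000) = 0.740078
R(cooling fan) = exp(−0.000174 × 1000) = 0.840297
R(SAS expander) = exp(−0.000117 × 1000) = 0.889585
Parallel (backplane and cooling fan): 1 − (1 − 0.740078)(1 − 0.840297) = 0.958490
Series ([0.958490] and SAS expander): 0.958490 × 0.889585 = 0.852658
Parallel (cache DIMM and [0.852658]): 1 − (1 − 0.820370)(1 − 0.852658) = 0.9735

0.9735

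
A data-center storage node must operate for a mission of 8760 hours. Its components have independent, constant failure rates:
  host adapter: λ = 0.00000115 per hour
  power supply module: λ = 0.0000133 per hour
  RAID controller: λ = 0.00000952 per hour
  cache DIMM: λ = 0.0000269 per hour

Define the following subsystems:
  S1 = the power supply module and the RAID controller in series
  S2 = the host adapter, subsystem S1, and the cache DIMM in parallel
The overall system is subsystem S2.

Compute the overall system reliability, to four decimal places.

0.9996

R(host adapter) = exp(−0.00000115 × 8760) = 0.989977
R(power supply module) = exp(−0.0000133 × 8760) = 0.890023
R(RAID controller) = exp(−0.00000952 × 8760) = 0.919987
R(cache DIMM) = exp(−0.0000269 × 8760) = 0.790062
Series (power supply module and RAID controller): 0.890023 × 0.919987 = 0.818810
Parallel (host adapter, [0.818810], and cache DIMM): 1 − (1 − 0.989977)(1 − 0.818810)(1 − 0.790062) = 0.9996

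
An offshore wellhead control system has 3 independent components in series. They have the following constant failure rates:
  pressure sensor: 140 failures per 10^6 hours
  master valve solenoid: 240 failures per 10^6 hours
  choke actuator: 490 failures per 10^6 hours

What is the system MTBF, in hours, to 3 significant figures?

Series of exponential components: λ_sys = Σ λ_i
λ_sys = 0.00014 + 0.00024 + 0.00049 = 8.7000e-04 /h
MTBF = 1 / λ_sys = 1150 h

1150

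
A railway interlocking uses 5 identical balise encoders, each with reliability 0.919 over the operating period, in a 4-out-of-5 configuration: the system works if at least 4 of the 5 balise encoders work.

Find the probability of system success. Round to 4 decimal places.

0.9444

R = Σ_{i=4}^{5} C(5,i) p^i (1−p)^{5−i} with p = 0.919
C(5,4)·0.919^4·0.081^1 = 0.288880
C(5,5)·0.919^5·0.081^0 = 0.655507
Sum = 0.9444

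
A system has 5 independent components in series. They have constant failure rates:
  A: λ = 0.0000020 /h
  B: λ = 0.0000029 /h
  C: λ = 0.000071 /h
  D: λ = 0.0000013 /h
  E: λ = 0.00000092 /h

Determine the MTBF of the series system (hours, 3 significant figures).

Series of exponential components: λ_sys = Σ λ_i
λ_sys = 0.0000020 + 0.0000029 + 0.000071 + 0.0000013 + 0.00000092 = 7.8120e-05 /h
MTBF = 1 / λ_sys = 12800 h

12800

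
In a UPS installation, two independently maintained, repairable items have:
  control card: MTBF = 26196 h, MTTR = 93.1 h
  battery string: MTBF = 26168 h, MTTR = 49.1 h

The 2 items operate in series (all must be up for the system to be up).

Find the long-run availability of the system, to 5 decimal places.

0.99459

A(control card) = MTBF/(MTBF+MTTR) = 26196/(26196+93.1) = 0.996459
A(battery string) = MTBF/(MTBF+MTTR) = 26168/(26168+49.1) = 0.998127
Series availability: 0.996459 × 0.998127 = 0.99459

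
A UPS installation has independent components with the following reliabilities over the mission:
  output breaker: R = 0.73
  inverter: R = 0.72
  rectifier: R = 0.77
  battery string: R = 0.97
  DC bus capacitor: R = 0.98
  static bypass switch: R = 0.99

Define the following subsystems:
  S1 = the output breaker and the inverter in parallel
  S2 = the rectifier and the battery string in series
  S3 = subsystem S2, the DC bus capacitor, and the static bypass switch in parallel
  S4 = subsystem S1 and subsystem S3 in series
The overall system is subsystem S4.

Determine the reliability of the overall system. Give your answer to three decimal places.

0.924

Parallel (output breaker and inverter): 1 − (1 − 0.73000)(1 − 0.72000) = 0.92440
Series (rectifier and battery string): 0.77000 × 0.97000 = 0.74690
Parallel ([0.74690], DC bus capacitor, and static bypass switch): 1 − (1 − 0.74690)(1 − 0.98000)(1 − 0.99000) = 0.99995
Series ([0.92440] and [0.99995]): 0.92440 × 0.99995 = 0.924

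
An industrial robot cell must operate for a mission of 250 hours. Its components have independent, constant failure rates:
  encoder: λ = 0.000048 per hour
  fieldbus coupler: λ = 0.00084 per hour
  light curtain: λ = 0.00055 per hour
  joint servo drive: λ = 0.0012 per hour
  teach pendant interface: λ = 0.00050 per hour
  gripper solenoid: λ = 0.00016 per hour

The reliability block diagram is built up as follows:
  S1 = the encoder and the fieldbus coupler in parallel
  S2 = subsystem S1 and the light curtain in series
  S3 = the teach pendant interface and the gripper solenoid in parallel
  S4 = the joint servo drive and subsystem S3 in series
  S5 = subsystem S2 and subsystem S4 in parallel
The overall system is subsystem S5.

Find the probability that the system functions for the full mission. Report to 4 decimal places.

R(encoder) = exp(−0.000048 × 250) = 0.988072
R(fieldbus coupler) = exp(−0.00084 × 250) = 0.810584
R(light curtain) = exp(−0.00055 × 250) = 0.871534
R(joint servo drive) = exp(−0.0012 × 250) = 0.740818
R(teach pendant interface) = exp(−0.00050 × 250) = 0.882497
R(gripper solenoid) = exp(−0.00016 × 250) = 0.960789
Parallel (encoder and fieldbus coupler): 1 − (1 − 0.988072)(1 − 0.810584) = 0.997741
Series ([0.997741] and light curtain): 0.997741 × 0.871534 = 0.869565
Parallel (teach pendant interface and gripper solenoid): 1 − (1 − 0.882497)(1 − 0.960789) = 0.995393
Series (joint servo drive and [0.995393]): 0.740818 × 0.995393 = 0.737405
Parallel ([0.869565] and [0.737405]): 1 − (1 − 0.869565)(1 − 0.737405) = 0.9657

0.9657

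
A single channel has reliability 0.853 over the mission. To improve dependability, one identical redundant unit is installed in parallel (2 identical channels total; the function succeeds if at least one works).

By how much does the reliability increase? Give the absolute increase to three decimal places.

R_before = 0.853
R_after = 1 − (1 − 0.853)^2 = 0.978
ΔR = 0.978 − 0.853 = 0.125

0.125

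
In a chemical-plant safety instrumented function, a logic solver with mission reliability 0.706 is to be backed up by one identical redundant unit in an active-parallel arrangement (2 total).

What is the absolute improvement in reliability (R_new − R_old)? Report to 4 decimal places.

R_before = 0.706
R_after = 1 − (1 − 0.706)^2 = 0.9136
ΔR = 0.9136 − 0.706 = 0.2076

0.2076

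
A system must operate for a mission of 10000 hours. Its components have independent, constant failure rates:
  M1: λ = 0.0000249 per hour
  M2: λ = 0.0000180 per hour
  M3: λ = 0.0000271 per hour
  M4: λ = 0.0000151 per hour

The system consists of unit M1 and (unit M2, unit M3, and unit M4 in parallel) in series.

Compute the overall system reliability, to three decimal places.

R(M1) = exp(−0.0000249 × 10000) = 0.77958
R(M2) = exp(−0.0000180 × 10000) = 0.83527
R(M3) = exp(−0.0000271 × 10000) = 0.76262
R(M4) = exp(−0.0000151 × 10000) = 0.85985
Parallel (M2, M3, and M4): 1 − (1 − 0.83527)(1 − 0.76262)(1 − 0.85985) = 0.99452
Series (M1 and [0.99452]): 0.77958 × 0.99452 = 0.775

0.775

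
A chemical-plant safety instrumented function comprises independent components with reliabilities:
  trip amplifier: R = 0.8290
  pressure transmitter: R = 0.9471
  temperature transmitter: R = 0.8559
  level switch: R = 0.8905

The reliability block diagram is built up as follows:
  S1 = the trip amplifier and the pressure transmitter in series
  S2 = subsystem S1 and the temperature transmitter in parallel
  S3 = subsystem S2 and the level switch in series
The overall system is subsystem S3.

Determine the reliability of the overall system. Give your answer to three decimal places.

0.863

Series (trip amplifier and pressure transmitter): 0.82900 × 0.94710 = 0.78515
Parallel ([0.78515] and temperature transmitter): 1 − (1 − 0.78515)(1 − 0.85590) = 0.96904
Series ([0.96904] and level switch): 0.96904 × 0.89050 = 0.863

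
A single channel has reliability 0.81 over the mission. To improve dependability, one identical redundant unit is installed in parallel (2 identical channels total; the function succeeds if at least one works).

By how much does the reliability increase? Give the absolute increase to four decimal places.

R_before = 0.81
R_after = 1 − (1 − 0.81)^2 = 0.9639
ΔR = 0.9639 − 0.81 = 0.1539

0.1539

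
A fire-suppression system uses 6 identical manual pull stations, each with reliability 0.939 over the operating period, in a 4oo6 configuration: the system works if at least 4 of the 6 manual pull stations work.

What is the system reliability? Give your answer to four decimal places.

R = Σ_{i=4}^{6} C(6,i) p^i (1−p)^{6−i} with p = 0.939
C(6,4)·0.939^4·0.061^2 = 0.043392
C(6,5)·0.939^5·0.061^1 = 0.267183
C(6,6)·0.939^6·0.061^0 = 0.685478
Sum = 0.9961

0.9961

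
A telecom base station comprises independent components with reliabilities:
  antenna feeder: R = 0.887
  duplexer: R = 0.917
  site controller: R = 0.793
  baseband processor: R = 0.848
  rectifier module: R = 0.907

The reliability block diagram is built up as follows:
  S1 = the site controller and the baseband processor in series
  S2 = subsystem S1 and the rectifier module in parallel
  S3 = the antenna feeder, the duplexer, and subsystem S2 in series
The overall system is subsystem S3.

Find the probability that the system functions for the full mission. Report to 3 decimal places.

Series (site controller and baseband processor): 0.79300 × 0.84800 = 0.67246
Parallel ([0.67246] and rectifier module): 1 − (1 − 0.67246)(1 − 0.90700) = 0.96954
Series (antenna feeder, duplexer, and [0.96954]): 0.88700 × 0.91700 × 0.96954 = 0.789

0.789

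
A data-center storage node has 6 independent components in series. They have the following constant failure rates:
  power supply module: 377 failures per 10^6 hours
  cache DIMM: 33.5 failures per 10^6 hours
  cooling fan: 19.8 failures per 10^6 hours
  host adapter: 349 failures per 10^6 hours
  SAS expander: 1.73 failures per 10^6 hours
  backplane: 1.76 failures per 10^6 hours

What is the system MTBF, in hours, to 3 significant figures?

Series of exponential components: λ_sys = Σ λ_i
λ_sys = 0.000377 + 0.0000335 + 0.0000198 + 0.000349 + 0.00000173 + 0.00000176 = 7.8279e-04 /h
MTBF = 1 / λ_sys = 1280 h

1280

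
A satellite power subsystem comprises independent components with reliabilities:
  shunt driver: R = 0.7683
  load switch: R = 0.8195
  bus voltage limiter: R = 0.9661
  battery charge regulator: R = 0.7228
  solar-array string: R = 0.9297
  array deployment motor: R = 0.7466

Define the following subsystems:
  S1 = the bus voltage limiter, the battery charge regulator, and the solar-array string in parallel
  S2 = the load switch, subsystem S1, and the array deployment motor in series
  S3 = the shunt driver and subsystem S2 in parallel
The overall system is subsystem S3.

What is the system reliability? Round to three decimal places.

0.910

Parallel (bus voltage limiter, battery charge regulator, and solar-array string): 1 − (1 − 0.96610)(1 − 0.72280)(1 − 0.92970) = 0.99934
Series (load switch, [0.99934], and array deployment motor): 0.81950 × 0.99934 × 0.74660 = 0.61143
Parallel (shunt driver and [0.61143]): 1 − (1 − 0.76830)(1 − 0.61143) = 0.910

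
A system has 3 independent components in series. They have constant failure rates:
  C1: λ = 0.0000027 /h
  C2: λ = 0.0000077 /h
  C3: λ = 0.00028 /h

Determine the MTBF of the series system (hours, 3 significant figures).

3440

Series of exponential components: λ_sys = Σ λ_i
λ_sys = 0.0000027 + 0.0000077 + 0.00028 = 2.9040e-04 /h
MTBF = 1 / λ_sys = 3440 h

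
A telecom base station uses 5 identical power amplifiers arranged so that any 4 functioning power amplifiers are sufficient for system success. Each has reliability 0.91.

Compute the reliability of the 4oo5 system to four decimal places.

R = Σ_{i=4}^{5} C(5,i) p^i (1−p)^{5−i} with p = 0.91
C(5,4)·0.91^4·0.09^1 = 0.308587
C(5,5)·0.91^5·0.09^0 = 0.624032
Sum = 0.9326

0.9326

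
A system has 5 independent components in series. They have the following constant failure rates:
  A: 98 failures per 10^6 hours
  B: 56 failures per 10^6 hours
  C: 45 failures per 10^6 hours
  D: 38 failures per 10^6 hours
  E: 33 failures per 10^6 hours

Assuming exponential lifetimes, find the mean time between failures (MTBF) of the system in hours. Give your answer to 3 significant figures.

3700

Series of exponential components: λ_sys = Σ λ_i
λ_sys = 0.000098 + 0.000056 + 0.000045 + 0.000038 + 0.000033 = 2.7000e-04 /h
MTBF = 1 / λ_sys = 3700 h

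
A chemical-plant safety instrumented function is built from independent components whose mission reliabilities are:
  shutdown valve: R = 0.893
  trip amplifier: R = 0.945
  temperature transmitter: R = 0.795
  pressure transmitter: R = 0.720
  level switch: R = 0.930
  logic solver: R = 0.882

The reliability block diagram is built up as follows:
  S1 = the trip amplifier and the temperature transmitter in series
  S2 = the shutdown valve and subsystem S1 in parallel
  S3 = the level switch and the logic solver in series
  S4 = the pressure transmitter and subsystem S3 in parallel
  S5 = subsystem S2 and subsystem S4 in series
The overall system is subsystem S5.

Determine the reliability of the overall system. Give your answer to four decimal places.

0.9244

Series (trip amplifier and temperature transmitter): 0.945000 × 0.795000 = 0.751275
Parallel (shutdown valve and [0.751275]): 1 − (1 − 0.893000)(1 − 0.751275) = 0.973386
Series (level switch and logic solver): 0.930000 × 0.882000 = 0.820260
Parallel (pressure transmitter and [0.820260]): 1 − (1 − 0.720000)(1 − 0.820260) = 0.949673
Series ([0.973386] and [0.949673]): 0.973386 × 0.949673 = 0.9244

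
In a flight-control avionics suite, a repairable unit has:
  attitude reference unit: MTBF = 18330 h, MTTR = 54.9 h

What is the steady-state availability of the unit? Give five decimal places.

A(attitude reference unit) = MTBF/(MTBF+MTTR) = 18330/(18330+54.9) = 0.99701

0.99701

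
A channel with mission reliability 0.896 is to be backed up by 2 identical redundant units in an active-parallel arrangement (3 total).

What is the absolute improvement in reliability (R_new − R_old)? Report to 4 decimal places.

R_before = 0.896
R_after = 1 − (1 − 0.896)^3 = 0.9989
ΔR = 0.9989 − 0.896 = 0.1029

0.1029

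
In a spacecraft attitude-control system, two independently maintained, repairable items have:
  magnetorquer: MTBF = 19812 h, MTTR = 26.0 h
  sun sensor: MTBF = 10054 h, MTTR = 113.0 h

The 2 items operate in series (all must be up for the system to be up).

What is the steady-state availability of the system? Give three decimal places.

0.988

A(magnetorquer) = MTBF/(MTBF+MTTR) = 19812/(19812+26.0) = 0.998689
A(sun sensor) = MTBF/(MTBF+MTTR) = 10054/(10054+113.0) = 0.988886
Series availability: 0.998689 × 0.988886 = 0.988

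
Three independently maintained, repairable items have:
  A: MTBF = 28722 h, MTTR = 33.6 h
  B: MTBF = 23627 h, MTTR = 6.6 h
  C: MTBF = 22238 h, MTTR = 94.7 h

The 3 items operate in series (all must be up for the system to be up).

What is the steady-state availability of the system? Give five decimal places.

A(A) = MTBF/(MTBF+MTTR) = 28722/(28722+33.6) = 0.998832
A(B) = MTBF/(MTBF+MTTR) = 23627/(23627+6.6) = 0.999721
A(C) = MTBF/(MTBF+MTTR) = 22238/(22238+94.7) = 0.995760
Series availability: 0.998832 × 0.999721 × 0.995760 = 0.99432

0.99432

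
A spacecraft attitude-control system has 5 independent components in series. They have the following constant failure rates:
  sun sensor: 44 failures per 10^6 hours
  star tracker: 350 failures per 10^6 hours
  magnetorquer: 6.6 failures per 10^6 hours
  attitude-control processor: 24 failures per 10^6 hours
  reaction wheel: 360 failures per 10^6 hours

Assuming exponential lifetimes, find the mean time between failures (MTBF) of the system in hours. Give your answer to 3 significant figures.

Series of exponential components: λ_sys = Σ λ_i
λ_sys = 0.000044 + 0.00035 + 0.0000066 + 0.000024 + 0.00036 = 7.8460e-04 /h
MTBF = 1 / λ_sys = 1270 h

1270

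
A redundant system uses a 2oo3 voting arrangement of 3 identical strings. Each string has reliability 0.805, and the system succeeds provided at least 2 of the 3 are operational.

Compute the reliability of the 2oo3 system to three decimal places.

0.901

R = Σ_{i=2}^{3} C(3,i) p^i (1−p)^{3−i} with p = 0.805
C(3,2)·0.805^2·0.195^1 = 0.37909
C(3,3)·0.805^3·0.195^0 = 0.52166
Sum = 0.901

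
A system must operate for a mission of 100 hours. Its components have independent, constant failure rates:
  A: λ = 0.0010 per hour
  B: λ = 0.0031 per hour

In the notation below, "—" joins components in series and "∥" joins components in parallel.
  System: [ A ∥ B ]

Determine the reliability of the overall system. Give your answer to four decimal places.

0.9746

R(A) = exp(−0.0010 × 100) = 0.904837
R(B) = exp(−0.0031 × 100) = 0.733447
Parallel (A and B): 1 − (1 − 0.904837)(1 − 0.733447) = 0.9746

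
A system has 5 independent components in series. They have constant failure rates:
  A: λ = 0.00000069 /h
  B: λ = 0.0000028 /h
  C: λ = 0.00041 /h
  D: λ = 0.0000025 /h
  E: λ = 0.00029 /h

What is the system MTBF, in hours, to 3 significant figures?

Series of exponential components: λ_sys = Σ λ_i
λ_sys = 0.00000069 + 0.0000028 + 0.00041 + 0.0000025 + 0.00029 = 7.0599e-04 /h
MTBF = 1 / λ_sys = 1420 h

1420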